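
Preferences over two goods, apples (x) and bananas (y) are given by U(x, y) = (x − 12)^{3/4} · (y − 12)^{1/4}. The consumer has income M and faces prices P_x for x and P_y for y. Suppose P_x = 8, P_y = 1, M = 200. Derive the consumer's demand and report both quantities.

x* = 20.625, y* = 35

After buying the subsistence bundle (12, 12), a share 0.75 of the remaining income goes to x: x* = 12 + 0.75·(M − 12P_x − 12P_y)/P_x.
Discretionary income = 200 − 12·8 − 12·1 = 92; x* = 12 + 0.75·92/8 = 20.625; y* = 12 + 0.25·92/1 = 35.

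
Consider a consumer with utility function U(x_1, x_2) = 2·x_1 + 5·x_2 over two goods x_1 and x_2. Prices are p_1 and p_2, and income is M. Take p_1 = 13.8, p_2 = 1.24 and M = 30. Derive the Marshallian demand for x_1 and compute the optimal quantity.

x_1* = 0

Perfect substitutes: compare marginal utility per dollar. 2/p_1 vs 5/p_2 → 0.1449 vs 4.0323.
x_2 gives more utility per dollar, so spend all income on x_2: x_2* = M/p_2, x_1* = 0.
Numerically: x_1* = 0, x_2* = 24.1935.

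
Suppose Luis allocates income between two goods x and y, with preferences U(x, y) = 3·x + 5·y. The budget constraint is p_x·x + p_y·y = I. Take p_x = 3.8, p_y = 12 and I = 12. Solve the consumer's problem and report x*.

Linear utility — the consumer picks whichever good has higher MU/price: 3/3.8 = 0.7895 vs 5/12 = 0.4167.
x gives more utility per dollar, so spend all income on x: x* = I/p_x, y* = 0.
Numerically: x* = 3.1579, y* = 0.

x* = 3.1579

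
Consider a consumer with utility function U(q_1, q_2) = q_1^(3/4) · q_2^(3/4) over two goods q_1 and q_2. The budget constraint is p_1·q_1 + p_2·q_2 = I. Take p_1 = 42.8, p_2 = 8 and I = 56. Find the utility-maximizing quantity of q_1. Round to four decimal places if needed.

MU_q_1/MU_q_2 = (0.75·q_2)/(0.75·q_1); tangency sets this equal to p_1/p_2.
Rearranging, p_2·q_2 = p_1·q_1. Substituting into the budget gives p_1·q_1·(1 + 1) = I.
Demand: q_1*(p_1,p_2,I) = 0.5·I/p_1 and q_2* = 0.5·I/p_2.
At p_1=42.8, p_2=8, I=56: q_1* = 0.5·56/42.8 = 0.6542.

q_1* = 0.6542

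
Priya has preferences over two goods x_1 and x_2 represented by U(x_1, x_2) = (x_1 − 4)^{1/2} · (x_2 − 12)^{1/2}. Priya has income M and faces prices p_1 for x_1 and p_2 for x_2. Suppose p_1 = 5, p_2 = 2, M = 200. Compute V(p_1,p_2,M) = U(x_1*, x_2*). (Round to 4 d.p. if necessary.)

Substituting into the budget: x_1* = 4 + 0.5·(M − 4·p_1 − 12·p_2)/p_1, and x_2* = 12 + 0.5·(…)/p_2.
Discretionary income = 200 − 4·5 − 12·2 = 156; x_1* = 4 + 0.5·156/5 = 19.6; x_2* = 12 + 0.5·156/2 = 51.
Utility at the optimum: U(19.6, 51) = 24.6658.

V = 24.6658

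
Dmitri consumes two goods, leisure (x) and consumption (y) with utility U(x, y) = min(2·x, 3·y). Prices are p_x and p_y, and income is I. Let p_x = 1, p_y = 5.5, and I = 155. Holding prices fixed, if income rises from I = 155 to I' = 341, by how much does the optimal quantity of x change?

Leontief preferences: the optimum is at the kink where x/3 = y/2, i.e. y = (2/3)·x.
Budget: p_x·x + p_y·(2/3)·x = I, so (3·p_x + 2·p_y)·x = 3·I.
Demand: x*(p_x,p_y,I) = 3·I/(3·p_x + 2·p_y), y* = 2·I/(3·p_x + 2·p_y).
Here 3·1 + 2·5.5 = 14, giving x* = 33.2143.
At I' = 341: x* = 73.0714. Change: 73.0714 − 33.2143 = 39.8571.

Δx* = 39.8571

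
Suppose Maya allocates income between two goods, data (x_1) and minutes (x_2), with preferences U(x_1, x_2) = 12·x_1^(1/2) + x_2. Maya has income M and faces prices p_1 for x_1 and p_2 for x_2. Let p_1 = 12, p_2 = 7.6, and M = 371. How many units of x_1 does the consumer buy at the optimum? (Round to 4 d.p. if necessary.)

MU_x_1 = 6/√x_1, MU_x_2 = 1. Tangency: 6/√x_1 = p_1/p_2.
Solve: √x_1 = 6·p_2/p_1, so x_1*(p_1,p_2) = (6·p_2/p_1)², and x_2* = (M − p_1·x_1*)/p_2.
Plugging in: x_1* = (6·7.6/12)² = 14.44.

x_1* = 14.44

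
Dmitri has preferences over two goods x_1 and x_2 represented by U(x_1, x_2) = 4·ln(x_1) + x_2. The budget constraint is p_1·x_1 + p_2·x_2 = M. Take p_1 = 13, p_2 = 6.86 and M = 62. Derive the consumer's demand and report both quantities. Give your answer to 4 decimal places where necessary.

So x_1*(p_1,p_2) = 4·p_2/p_1, independent of income; and x_2* = (M − 4·p_2)/p_2.
At the given prices: x_1* = 4·6.86/13 = 2.1108, and x_2* = 5.0379.

x_1* = 2.1108, x_2* = 5.0379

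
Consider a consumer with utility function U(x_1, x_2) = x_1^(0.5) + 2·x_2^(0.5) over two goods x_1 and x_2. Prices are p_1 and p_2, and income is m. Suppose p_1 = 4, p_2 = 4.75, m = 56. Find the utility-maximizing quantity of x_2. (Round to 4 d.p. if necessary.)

x_2* = 9.0907

With the ratio pinned down, the budget gives x_1* = m/(p_1 + p_2·(x_2/x_1)) and x_2* = (x_2/x_1)·x_1*.
Numerically x_2/x_1 = 2.836565, so x_1* = 56/(4 + 4.75·2.836565) = 3.2048 and x_2* = 2.836565·3.2048 = 9.0907.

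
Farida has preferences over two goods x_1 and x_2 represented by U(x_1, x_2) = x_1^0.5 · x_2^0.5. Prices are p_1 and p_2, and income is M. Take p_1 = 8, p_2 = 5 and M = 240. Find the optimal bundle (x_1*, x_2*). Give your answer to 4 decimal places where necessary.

x_1* = 15, x_2* = 24

Tangency: MRS = x_2/x_1 = p_1/p_2.
So 0.5·p_2·x_2 = 0.5·p_1·x_1; combined with the budget, a share 0.5 of income goes to x_1.
Demand: x_1*(p_1,p_2,M) = 0.5·M/p_1 and x_2* = 0.5·M/p_2.
At p_1=8, p_2=5, M=240: x_1* = 0.5·240/8 = 15, x_2* = 24.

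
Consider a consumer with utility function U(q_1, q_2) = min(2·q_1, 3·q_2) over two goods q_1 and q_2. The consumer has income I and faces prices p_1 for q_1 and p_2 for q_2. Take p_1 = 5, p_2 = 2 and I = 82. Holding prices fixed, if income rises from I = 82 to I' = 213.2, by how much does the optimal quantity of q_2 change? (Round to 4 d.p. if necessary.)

Δq_2* = 13.8105

Leontief preferences: the optimum is at the kink where q_1/3 = q_2/2, i.e. q_2 = (2/3)·q_1.
Budget: p_1·q_1 + p_2·(2/3)·q_1 = I, so (3·p_1 + 2·p_2)·q_1 = 3·I.
Demand: q_1*(p_1,p_2,I) = 3·I/(3·p_1 + 2·p_2), q_2* = 2·I/(3·p_1 + 2·p_2).
Here 3·5 + 2·2 = 19, giving q_2* = 8.6316.
At I' = 213.2: q_2* = 22.4421. Change: 22.4421 − 8.6316 = 13.8105.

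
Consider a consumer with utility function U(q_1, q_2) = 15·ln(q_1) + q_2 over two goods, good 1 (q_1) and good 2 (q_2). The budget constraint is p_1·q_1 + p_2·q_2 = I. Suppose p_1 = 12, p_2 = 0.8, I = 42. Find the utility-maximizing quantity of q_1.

q_1* = 1

MU_q_1 = 15/q_1, MU_q_2 = 1. Tangency: 15/q_1 = p_1/p_2.
So q_1*(p_1,p_2) = 15·p_2/p_1, independent of income; and q_2* = (I − 15·p_2)/p_2.
At the given prices: q_1* = 15·0.8/12 = 1.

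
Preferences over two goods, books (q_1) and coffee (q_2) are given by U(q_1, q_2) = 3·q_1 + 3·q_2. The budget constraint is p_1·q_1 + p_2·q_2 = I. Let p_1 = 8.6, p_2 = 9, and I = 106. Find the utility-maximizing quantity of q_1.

q_1 gives more utility per dollar, so spend all income on q_1: q_1* = I/p_1, q_2* = 0.
Numerically: q_1* = 12.3256, q_2* = 0.

q_1* = 12.3256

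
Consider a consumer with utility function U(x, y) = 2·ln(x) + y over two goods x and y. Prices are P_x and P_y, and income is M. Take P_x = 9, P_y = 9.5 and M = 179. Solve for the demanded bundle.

Set MRS = P_x/P_y: (2/x)/1 = P_x/P_y.
So x*(P_x,P_y) = 2·P_y/P_x, independent of income; and y* = (M − 2·P_y)/P_y.
At the given prices: x* = 2·9.5/9 = 2.1111, and y* = 16.8421.

x* = 2.1111, y* = 16.8421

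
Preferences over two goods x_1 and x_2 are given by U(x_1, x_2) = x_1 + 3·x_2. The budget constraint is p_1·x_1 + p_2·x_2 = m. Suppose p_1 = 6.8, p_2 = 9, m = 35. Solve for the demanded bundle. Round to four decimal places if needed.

Linear utility — the consumer picks whichever good has higher MU/price: 1/6.8 = 0.1471 vs 3/9 = 0.3333.
x_2 gives more utility per dollar, so spend all income on x_2: x_2* = m/p_2, x_1* = 0.
Numerically: x_1* = 0, x_2* = 3.8889.

x_1* = 0, x_2* = 3.8889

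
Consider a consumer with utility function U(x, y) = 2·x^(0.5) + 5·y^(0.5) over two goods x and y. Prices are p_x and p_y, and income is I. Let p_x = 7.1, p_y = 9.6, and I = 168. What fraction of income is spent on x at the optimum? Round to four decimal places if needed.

share on x = 0.1779

With the ratio pinned down, the budget gives x* = I/(p_x + p_y·(y/x)) and y* = (y/x)·x*.
Numerically y/x = 3.418647, so x* = 168/(7.1 + 9.6·3.418647) = 4.2085 and y* = 3.418647·4.2085 = 14.3874.
Expenditure on x: 7.1·4.2085 = 29.8805; share = 0.1779.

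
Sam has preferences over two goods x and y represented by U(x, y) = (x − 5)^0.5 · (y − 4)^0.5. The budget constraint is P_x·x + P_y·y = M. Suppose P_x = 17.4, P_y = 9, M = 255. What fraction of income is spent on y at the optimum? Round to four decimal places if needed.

After buying the subsistence bundle (5, 4), a share 0.5 of the remaining income goes to x: x* = 5 + 0.5·(M − 5P_x − 4P_y)/P_x.
Discretionary income = 255 − 5·17.4 − 4·9 = 132; x* = 5 + 0.5·132/17.4 = 8.7931; y* = 4 + 0.5·132/9 = 11.3333.
Expenditure on y: 9·11.3333 = 102; share = 0.4.

share on y = 0.4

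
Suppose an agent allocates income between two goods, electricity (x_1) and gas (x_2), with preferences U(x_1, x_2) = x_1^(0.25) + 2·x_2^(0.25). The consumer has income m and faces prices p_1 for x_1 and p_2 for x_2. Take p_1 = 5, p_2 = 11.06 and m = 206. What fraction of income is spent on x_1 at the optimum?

share on x_1 = 0.3408

Numerically x_2/x_1 = 0.874299, so x_1* = 206/(5 + 11.06·0.874299) = 14.0425 and x_2* = 0.874299·14.0425 = 12.2773.
Expenditure on x_1: 5·14.0425 = 70.2125; share = 0.3408.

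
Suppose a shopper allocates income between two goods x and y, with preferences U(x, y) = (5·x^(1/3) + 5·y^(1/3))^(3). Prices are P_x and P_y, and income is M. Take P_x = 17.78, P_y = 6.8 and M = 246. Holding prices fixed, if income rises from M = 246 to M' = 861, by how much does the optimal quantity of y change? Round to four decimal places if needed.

MU_x ∝ 5·x^(-2/3), MU_y ∝ 5·y^(-2/3), so MRS = (y/x)^(2/3) = P_x/P_y.
Hence y/x = (P_x/P_y)^(1/(2/3)), i.e. raised to the 1.5 power.
Substitute y = (y/x)·x into the budget: x* = M/(P_x + P_y·(y/x)).
Numerically y/x = 4.227993, so x* = 246/(17.78 + 6.8·4.227993) = 5.2869 and y* = 4.227993·5.2869 = 22.3529.
At M' = 861: y* = 78.235. Change: 78.235 − 22.3529 = 55.8821.

Δy* = 55.8821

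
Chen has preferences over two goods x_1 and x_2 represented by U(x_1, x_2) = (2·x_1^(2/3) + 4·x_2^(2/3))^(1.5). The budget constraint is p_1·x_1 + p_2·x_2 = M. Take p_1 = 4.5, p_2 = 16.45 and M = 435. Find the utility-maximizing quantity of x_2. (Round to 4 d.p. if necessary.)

MU_x_1 ∝ 2·x_1^(-1/3), MU_x_2 ∝ 4·x_2^(-1/3), so MRS = (1/2)·(x_2/x_1)^(1/3) = p_1/p_2.
Hence x_2/x_1 = (2·p_1/p_2)^(1/(1/3)), i.e. raised to the 3 power.
With the ratio pinned down, the budget gives x_1* = M/(p_1 + p_2·(x_2/x_1)) and x_2* = (x_2/x_1)·x_1*.
Numerically x_2/x_1 = 0.163768, so x_1* = 435/(4.5 + 16.45·0.163768) = 60.4672 and x_2* = 0.163768·60.4672 = 9.9026.

x_2* = 9.9026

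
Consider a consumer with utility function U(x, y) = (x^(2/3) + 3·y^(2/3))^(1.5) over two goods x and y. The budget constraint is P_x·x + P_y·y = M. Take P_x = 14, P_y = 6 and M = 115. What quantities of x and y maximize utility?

x* = 0.0555, y* = 19.0372

MRS = MU_x/MU_y = (1/3)·(y/x)^(1/3). Set equal to P_x/P_y.
Solve for the ratio: y/x = [3·P_x/P_y]^(3).
Substitute y = (y/x)·x into the budget: x* = M/(P_x + P_y·(y/x)).
Numerically y/x = 343, so x* = 115/(14 + 6·343) = 0.0555 and y* = 343·0.0555 = 19.0372.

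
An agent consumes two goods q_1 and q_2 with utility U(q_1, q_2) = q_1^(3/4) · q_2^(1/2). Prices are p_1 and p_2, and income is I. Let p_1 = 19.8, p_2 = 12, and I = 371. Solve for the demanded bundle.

The MRS is (3/2)·q_2/q_1. Set MRS = p_1/p_2.
Rearranging, p_2·q_2 = (2/3)·p_1·q_1. Substituting into the budget gives p_1·q_1·(1 + (2/3)) = I.
Demand: q_1*(p_1,p_2,I) = 0.6·I/p_1 and q_2* = 0.4·I/p_2.
At p_1=19.8, p_2=12, I=371: q_1* = 0.6·371/19.8 = 11.2424, q_2* = 12.3667.

q_1* = 11.2424, q_2* = 12.3667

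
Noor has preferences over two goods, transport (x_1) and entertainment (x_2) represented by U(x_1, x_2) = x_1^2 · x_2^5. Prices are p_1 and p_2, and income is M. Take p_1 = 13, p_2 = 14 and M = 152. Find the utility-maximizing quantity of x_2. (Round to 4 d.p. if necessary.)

The MRS is (2/5)·x_2/x_1. Set MRS = p_1/p_2.
Rearranging, p_2·x_2 = (5/2)·p_1·x_1. Substituting into the budget gives p_1·x_1·(1 + (5/2)) = M.
Demand: x_1*(p_1,p_2,M) = 2/7·M/p_1 and x_2* = 5/7·M/p_2.
At p_1=13, p_2=14, M=152: x_2* = 5/7·152/14 = 7.7551.

x_2* = 7.7551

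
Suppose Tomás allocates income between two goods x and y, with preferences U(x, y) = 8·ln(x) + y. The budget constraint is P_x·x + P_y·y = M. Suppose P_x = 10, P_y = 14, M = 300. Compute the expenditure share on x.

share on x = 0.3733

Set MRS = P_x/P_y: (8/x)/1 = P_x/P_y.
So x*(P_x,P_y) = 8·P_y/P_x, independent of income; and y* = (M − 8·P_y)/P_y.
At the given prices: x* = 8·14/10 = 11.2, and y* = 13.4286.
Expenditure on x: 10·11.2 = 112; share = 0.3733.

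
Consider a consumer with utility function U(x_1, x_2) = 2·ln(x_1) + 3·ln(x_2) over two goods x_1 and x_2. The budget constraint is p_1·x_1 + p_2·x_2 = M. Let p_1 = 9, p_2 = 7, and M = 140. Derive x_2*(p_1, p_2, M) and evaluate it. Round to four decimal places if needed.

MU_x_1/MU_x_2 = (2·x_2)/(3·x_1); tangency sets this equal to p_1/p_2.
Rearranging, p_2·x_2 = (3/2)·p_1·x_1. Substituting into the budget gives p_1·x_1·(1 + (3/2)) = M.
Demand: x_1*(p_1,p_2,M) = 0.4·M/p_1 and x_2* = 0.6·M/p_2.
At p_1=9, p_2=7, M=140: x_2* = 0.6·140/7 = 12.

x_2* = 12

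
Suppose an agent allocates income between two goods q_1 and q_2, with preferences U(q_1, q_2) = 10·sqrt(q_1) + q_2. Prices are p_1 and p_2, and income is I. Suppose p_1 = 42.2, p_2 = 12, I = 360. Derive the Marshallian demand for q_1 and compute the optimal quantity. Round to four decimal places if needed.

q_1* = 2.0215

Set MRS = p_1/p_2: 5·q_1^(−1/2) = p_1/p_2.
Solve: √q_1 = 5·p_2/p_1, so q_1*(p_1,p_2) = (5·p_2/p_1)², and q_2* = (I − p_1·q_1*)/p_2.
Plugging in: q_1* = (5·12/42.2)² = 2.0215.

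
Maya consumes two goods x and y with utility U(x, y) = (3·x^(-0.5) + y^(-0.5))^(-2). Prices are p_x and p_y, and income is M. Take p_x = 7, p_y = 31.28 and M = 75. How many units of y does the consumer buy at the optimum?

y* = 1.0596

From the CES first-order condition, 3·(y/x)^(1.5) = p_x/p_y.
Hence y/x = ((1/3)·p_x/p_y)^(1/(1.5)), i.e. raised to the 2/3 power.
Substitute y = (y/x)·x into the budget: x* = M/(p_x + p_y·(y/x)).
Numerically y/x = 0.177204, so x* = 75/(7 + 31.28·0.177204) = 5.9795 and y* = 0.177204·5.9795 = 1.0596.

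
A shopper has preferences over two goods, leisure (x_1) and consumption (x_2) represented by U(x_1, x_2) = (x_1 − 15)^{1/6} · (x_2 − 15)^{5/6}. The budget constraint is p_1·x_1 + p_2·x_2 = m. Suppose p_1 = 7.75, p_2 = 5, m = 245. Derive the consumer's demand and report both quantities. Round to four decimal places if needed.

This is Cobb-Douglas in (x_1−15, x_2−15): tangency gives 1/6·p_2·(x_2−15) = 5/6·p_1·(x_1−15).
Substituting into the budget: x_1* = 15 + 1/6·(m − 15·p_1 − 15·p_2)/p_1, and x_2* = 15 + 5/6·(…)/p_2.
Discretionary income = 245 − 15·7.75 − 15·5 = 53.75; x_1* = 15 + 1/6·53.75/7.75 = 16.1559; x_2* = 15 + 5/6·53.75/5 = 23.9583.

x_1* = 16.1559, x_2* = 23.9583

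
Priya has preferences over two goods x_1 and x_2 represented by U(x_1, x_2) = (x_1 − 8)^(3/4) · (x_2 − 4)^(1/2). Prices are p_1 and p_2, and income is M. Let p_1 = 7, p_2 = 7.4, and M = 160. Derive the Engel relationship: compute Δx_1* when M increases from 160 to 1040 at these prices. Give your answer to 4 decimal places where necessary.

Δx_1* = 75.4286

This is Cobb-Douglas in (x_1−8, x_2−4): tangency gives 0.75·p_2·(x_2−4) = 0.5·p_1·(x_1−8).
After buying the subsistence bundle (8, 4), a share 0.6 of the remaining income goes to x_1: x_1* = 8 + 0.6·(M − 8p_1 − 4p_2)/p_1.
Discretionary income = 160 − 8·7 − 4·7.4 = 74.4; x_1* = 8 + 0.6·74.4/7 = 14.3771.
At M' = 1040: x_1* = 89.8057. Change: 89.8057 − 14.3771 = 75.4286.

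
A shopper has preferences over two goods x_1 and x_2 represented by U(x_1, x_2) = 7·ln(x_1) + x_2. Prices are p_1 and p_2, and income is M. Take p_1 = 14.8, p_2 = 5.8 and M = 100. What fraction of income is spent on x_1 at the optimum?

MU_x_1 = 7/x_1, MU_x_2 = 1. Tangency: 7/x_1 = p_1/p_2.
So x_1*(p_1,p_2) = 7·p_2/p_1, independent of income; and x_2* = (M − 7·p_2)/p_2.
At the given prices: x_1* = 7·5.8/14.8 = 2.7432, and x_2* = 10.2414.
Expenditure on x_1: 14.8·2.7432 = 40.6; share = 0.406.

share on x_1 = 0.406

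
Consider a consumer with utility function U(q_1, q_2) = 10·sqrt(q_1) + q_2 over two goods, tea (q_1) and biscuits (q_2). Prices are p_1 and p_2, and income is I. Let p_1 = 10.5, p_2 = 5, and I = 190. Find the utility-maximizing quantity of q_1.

q_1* = 5.6689

Set MRS = p_1/p_2: 5·q_1^(−1/2) = p_1/p_2.
Solve: √q_1 = 5·p_2/p_1, so q_1*(p_1,p_2) = (5·p_2/p_1)², and q_2* = (I − p_1·q_1*)/p_2.
Plugging in: q_1* = (5·5/10.5)² = 5.6689.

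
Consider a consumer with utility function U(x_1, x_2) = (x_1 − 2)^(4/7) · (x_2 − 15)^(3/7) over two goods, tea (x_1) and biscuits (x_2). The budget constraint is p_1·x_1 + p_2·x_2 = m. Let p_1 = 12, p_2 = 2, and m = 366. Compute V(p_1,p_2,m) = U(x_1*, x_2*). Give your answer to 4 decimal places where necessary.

V = 28.3063

This is Cobb-Douglas in (x_1−2, x_2−15): tangency gives 4/7·p_2·(x_2−15) = 3/7·p_1·(x_1−2).
Substituting into the budget: x_1* = 2 + 4/7·(m − 2·p_1 − 15·p_2)/p_1, and x_2* = 15 + 3/7·(…)/p_2.
Discretionary income = 366 − 2·12 − 15·2 = 312; x_1* = 2 + 4/7·312/12 = 16.8571; x_2* = 15 + 3/7·312/2 = 81.8571.
Utility at the optimum: U(16.8571, 81.8571) = 28.3063.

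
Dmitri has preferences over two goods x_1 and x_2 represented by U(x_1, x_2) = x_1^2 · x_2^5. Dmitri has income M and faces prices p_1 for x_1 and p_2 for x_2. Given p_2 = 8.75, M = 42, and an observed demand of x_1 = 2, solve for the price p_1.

MU_x_1/MU_x_2 = (2·x_2)/(5·x_1); tangency sets this equal to p_1/p_2.
Rearranging, p_2·x_2 = (5/2)·p_1·x_1. Substituting into the budget gives p_1·x_1·(1 + (5/2)) = M.
Demand: x_1*(p_1,p_2,M) = 2/7·M/p_1 and x_2* = 5/7·M/p_2.
Set x_1* = 2 in the demand function and solve for p_1: p_1 = 6.

p_1 = 6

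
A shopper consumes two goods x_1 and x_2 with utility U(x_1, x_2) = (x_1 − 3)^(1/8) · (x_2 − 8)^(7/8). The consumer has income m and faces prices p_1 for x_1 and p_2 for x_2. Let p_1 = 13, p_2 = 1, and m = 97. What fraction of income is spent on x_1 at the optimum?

share on x_1 = 0.4665

Let x_1' = x_1−3, x_2' = x_2−8. MRS = (1/7)·x_2'/x_1' = p_1/p_2.
After buying the subsistence bundle (3, 8), a share 0.125 of the remaining income goes to x_1: x_1* = 3 + 0.125·(m − 3p_1 − 8p_2)/p_1.
Discretionary income = 97 − 3·13 − 8·1 = 50; x_1* = 3 + 0.125·50/13 = 3.4808; x_2* = 8 + 0.875·50/1 = 51.75.
Expenditure on x_1: 13·3.4808 = 45.25; share = 0.4665.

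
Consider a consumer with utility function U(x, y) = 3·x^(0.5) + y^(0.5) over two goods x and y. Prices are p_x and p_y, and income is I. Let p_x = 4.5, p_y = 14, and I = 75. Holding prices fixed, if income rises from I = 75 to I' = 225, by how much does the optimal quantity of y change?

Δy* = 0.3695

With the ratio pinned down, the budget gives x* = I/(p_x + p_y·(y/x)) and y* = (y/x)·x*.
Numerically y/x = 0.01148, so x* = 75/(4.5 + 14·0.01148) = 16.092 and y* = 0.01148·16.092 = 0.1847.
At I' = 225: y* = 0.5542. Change: 0.5542 − 0.1847 = 0.3695.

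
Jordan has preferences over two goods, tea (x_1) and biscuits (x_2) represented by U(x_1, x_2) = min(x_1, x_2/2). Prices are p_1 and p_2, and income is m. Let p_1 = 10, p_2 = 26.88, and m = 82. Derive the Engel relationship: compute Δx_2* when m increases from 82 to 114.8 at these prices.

Δx_2* = 1.0289

Leontief preferences: the optimum is at the kink where x_1/1 = x_2/2, i.e. x_2 = 2·x_1.
Budget: p_1·x_1 + p_2·2·x_1 = m, so (p_1 + 2·p_2)·x_1 = m.
Demand: x_1*(p_1,p_2,m) = m/(p_1 + 2·p_2), x_2* = 2·m/(p_1 + 2·p_2).
Here 10 + 2·26.88 = 63.76, giving x_2* = 2.5721.
At m' = 114.8: x_2* = 3.601. Change: 3.601 − 2.5721 = 1.0289.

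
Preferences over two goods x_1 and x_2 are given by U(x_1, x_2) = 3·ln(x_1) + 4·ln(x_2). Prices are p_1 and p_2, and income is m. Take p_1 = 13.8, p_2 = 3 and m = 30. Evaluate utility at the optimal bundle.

Demand: x_1*(p_1,p_2,m) = 3/7·m/p_1 and x_2* = 4/7·m/p_2.
At p_1=13.8, p_2=3, m=30: x_1* = 3/7·30/13.8 = 0.9317, x_2* = 5.7143.
Utility at the optimum: U(0.9317, 5.7143) = 6.7596.

V = 6.7596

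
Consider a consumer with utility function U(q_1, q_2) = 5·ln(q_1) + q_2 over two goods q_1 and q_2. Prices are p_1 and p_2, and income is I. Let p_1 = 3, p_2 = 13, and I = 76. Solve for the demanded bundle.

q_1* = 21.6667, q_2* = 0.8462

MU_q_1 = 5/q_1, MU_q_2 = 1. Tangency: 5/q_1 = p_1/p_2.
So q_1*(p_1,p_2) = 5·p_2/p_1, independent of income; and q_2* = (I − 5·p_2)/p_2.
At the given prices: q_1* = 5·13/3 = 21.6667, and q_2* = 0.8462.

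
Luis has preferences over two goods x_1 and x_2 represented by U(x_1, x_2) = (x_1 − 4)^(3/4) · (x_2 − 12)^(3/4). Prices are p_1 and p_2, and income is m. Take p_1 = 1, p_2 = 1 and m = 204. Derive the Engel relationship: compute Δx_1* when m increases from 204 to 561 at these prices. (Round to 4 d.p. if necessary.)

MRS = (x_2−12)/(x_1−4). Tangency with p_1/p_2 gives x_2−12 = (p_1/p_2)·(x_1−4).
Substituting into the budget: x_1* = 4 + 0.5·(m − 4·p_1 − 12·p_2)/p_1, and x_2* = 12 + 0.5·(…)/p_2.
Discretionary income = 204 − 4·1 − 12·1 = 188; x_1* = 4 + 0.5·188/1 = 98.
At m' = 561: x_1* = 276.5. Change: 276.5 − 98 = 178.5.

Δx_1* = 178.5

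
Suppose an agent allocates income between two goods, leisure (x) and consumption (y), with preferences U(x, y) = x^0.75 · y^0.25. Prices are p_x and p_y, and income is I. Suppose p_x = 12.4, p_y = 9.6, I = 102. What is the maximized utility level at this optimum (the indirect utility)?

MU_x/MU_y = (0.75·y)/(0.25·x); tangency sets this equal to p_x/p_y.
So 0.75·p_y·y = 0.25·p_x·x; combined with the budget, a share 0.75 of income goes to x.
Demand: x*(p_x,p_y,I) = 0.75·I/p_x and y* = 0.25·I/p_y.
At p_x=12.4, p_y=9.6, I=102: x* = 0.75·102/12.4 = 6.1694, y* = 2.6562.
Utility at the optimum: U(6.1694, 2.6562) = 4.9974.

V = 4.9974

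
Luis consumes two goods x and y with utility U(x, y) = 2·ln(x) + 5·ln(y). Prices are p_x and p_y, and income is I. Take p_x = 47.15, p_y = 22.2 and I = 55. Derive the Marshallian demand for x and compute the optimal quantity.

The MRS is (2/5)·y/x. Set MRS = p_x/p_y.
Rearranging, p_y·y = (5/2)·p_x·x. Substituting into the budget gives p_x·x·(1 + (5/2)) = I.
Demand: x*(p_x,p_y,I) = 2/7·I/p_x and y* = 5/7·I/p_y.
At p_x=47.15, p_y=22.2, I=55: x* = 2/7·55/47.15 = 0.3333.

x* = 0.3333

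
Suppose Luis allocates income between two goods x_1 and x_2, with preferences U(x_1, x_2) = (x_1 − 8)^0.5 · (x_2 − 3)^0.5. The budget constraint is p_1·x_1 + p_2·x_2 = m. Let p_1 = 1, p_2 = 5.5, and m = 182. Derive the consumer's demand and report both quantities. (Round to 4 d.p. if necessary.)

Let x_1' = x_1−8, x_2' = x_2−3. MRS = x_2'/x_1' = p_1/p_2.
After buying the subsistence bundle (8, 3), a share 0.5 of the remaining income goes to x_1: x_1* = 8 + 0.5·(m − 8p_1 − 3p_2)/p_1.
Discretionary income = 182 − 8·1 − 3·5.5 = 157.5; x_1* = 8 + 0.5·157.5/1 = 86.75; x_2* = 3 + 0.5·157.5/5.5 = 17.3182.

x_1* = 86.75, x_2* = 17.3182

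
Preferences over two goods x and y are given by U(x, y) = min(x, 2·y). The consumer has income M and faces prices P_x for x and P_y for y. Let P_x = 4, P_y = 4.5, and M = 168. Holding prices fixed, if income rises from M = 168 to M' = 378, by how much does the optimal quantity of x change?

Δx* = 33.6

Demand: x*(P_x,P_y,M) = 2·M/(2·P_x + P_y), y* = M/(2·P_x + P_y).
Here 2·4 + 4.5 = 12.5, giving x* = 26.88.
At M' = 378: x* = 60.48. Change: 60.48 − 26.88 = 33.6.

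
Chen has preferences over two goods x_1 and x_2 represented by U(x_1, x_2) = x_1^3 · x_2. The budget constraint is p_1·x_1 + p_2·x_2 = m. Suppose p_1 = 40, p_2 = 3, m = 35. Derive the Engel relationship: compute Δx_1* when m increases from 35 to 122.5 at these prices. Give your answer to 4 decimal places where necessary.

Δx_1* = 1.6406

Demand: x_1*(p_1,p_2,m) = 0.75·m/p_1 and x_2* = 0.25·m/p_2.
At p_1=40, p_2=3, m=35: x_1* = 0.75·35/40 = 0.6562.
At m' = 122.5: x_1* = 2.2969. Change: 2.2969 − 0.6562 = 1.6406.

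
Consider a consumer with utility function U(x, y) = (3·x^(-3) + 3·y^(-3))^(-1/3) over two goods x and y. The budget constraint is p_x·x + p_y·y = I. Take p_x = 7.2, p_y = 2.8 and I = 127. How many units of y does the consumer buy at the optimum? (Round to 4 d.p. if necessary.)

y* = 14.9662

With the ratio pinned down, the budget gives x* = I/(p_x + p_y·(y/x)) and y* = (y/x)·x*.
Numerically y/x = 1.26632, so x* = 127/(7.2 + 2.8·1.26632) = 11.8187 and y* = 1.26632·11.8187 = 14.9662.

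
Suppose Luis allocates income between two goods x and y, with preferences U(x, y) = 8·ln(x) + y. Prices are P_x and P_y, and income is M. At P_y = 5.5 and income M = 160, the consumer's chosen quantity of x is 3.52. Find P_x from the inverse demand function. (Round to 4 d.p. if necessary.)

MU_x = 8/x, MU_y = 1. Tangency: 8/x = P_x/P_y.
So x*(P_x,P_y) = 8·P_y/P_x, independent of income; and y* = (M − 8·P_y)/P_y.
Set x* = 3.52 in the demand function and solve for P_x: P_x = 12.5.

P_x = 12.5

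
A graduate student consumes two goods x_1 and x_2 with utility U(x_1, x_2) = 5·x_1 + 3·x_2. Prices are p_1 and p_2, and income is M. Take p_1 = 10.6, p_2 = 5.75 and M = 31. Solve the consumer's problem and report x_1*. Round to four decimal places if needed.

x_1* = 0

Perfect substitutes: compare marginal utility per dollar. 5/p_1 vs 3/p_2 → 0.4717 vs 0.5217.
x_2 gives more utility per dollar, so spend all income on x_2: x_2* = M/p_2, x_1* = 0.
Numerically: x_1* = 0, x_2* = 5.3913.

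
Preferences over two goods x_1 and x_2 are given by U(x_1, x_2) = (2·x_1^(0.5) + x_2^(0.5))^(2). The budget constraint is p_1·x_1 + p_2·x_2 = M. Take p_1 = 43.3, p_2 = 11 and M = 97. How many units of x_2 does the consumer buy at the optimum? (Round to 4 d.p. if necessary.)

x_2* = 4.3737

MRS = MU_x_1/MU_x_2 = 2·(x_2/x_1)^(0.5). Set equal to p_1/p_2.
Hence x_2/x_1 = ((1/2)·p_1/p_2)^(1/(0.5)), i.e. raised to the 2 power.
With the ratio pinned down, the budget gives x_1* = M/(p_1 + p_2·(x_2/x_1)) and x_2* = (x_2/x_1)·x_1*.
Numerically x_2/x_1 = 3.87374, so x_1* = 97/(43.3 + 11·3.87374) = 1.1291 and x_2* = 3.87374·1.1291 = 4.3737.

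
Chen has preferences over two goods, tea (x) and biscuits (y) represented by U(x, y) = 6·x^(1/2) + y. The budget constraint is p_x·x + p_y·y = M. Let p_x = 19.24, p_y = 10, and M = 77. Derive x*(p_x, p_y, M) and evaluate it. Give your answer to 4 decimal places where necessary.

x* = 2.4313

Set MRS = p_x/p_y: 3·x^(−1/2) = p_x/p_y.
Thus x* = (3·p_y/p_x)² — independent of M — with the rest of income spent on y.
Plugging in: x* = (3·10/19.24)² = 2.4313.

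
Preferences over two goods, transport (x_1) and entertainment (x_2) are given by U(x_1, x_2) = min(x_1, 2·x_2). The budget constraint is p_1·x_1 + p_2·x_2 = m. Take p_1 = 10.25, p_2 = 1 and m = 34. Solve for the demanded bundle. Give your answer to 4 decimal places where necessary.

x_1* = 3.1628, x_2* = 1.5814

Here 2·10.25 + 1 = 21.5, giving x_1* = 3.1628 and x_2* = 1.5814.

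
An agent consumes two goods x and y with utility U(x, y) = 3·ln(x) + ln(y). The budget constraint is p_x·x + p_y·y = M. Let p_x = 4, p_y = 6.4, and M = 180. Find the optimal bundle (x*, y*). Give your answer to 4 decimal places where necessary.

x* = 33.75, y* = 7.0312

Demand: x*(p_x,p_y,M) = 0.75·M/p_x and y* = 0.25·M/p_y.
At p_x=4, p_y=6.4, M=180: x* = 0.75·180/4 = 33.75, y* = 7.0312.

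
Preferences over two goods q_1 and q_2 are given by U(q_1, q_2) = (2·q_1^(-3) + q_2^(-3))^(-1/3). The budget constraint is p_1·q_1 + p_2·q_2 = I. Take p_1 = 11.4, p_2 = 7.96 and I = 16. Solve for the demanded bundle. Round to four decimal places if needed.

q_1* = 0.8546, q_2* = 0.7861

Substitute q_2 = (q_2/q_1)·q_1 into the budget: q_1* = I/(p_1 + p_2·(q_2/q_1)).
Numerically q_2/q_1 = 0.9199, so q_1* = 16/(11.4 + 7.96·0.9199) = 0.8546 and q_2* = 0.9199·0.8546 = 0.7861.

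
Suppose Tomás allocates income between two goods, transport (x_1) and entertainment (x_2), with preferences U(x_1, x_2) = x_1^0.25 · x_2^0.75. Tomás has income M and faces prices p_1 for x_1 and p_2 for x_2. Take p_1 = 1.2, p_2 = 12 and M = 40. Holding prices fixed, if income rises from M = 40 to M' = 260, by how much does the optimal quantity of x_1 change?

Δx_1* = 45.8333

MU_x_1/MU_x_2 = (0.25·x_2)/(0.75·x_1); tangency sets this equal to p_1/p_2.
Rearranging, p_2·x_2 = 3·p_1·x_1. Substituting into the budget gives p_1·x_1·(1 + 3) = M.
Demand: x_1*(p_1,p_2,M) = 0.25·M/p_1 and x_2* = 0.75·M/p_2.
At p_1=1.2, p_2=12, M=40: x_1* = 0.25·40/1.2 = 8.3333.
At M' = 260: x_1* = 54.1667. Change: 54.1667 − 8.3333 = 45.8333.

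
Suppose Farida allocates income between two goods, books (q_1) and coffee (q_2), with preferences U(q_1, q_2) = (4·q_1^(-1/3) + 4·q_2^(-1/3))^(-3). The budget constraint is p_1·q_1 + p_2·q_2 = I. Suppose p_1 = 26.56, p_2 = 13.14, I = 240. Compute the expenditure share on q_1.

MU_q_1 ∝ 4·q_1^(-4/3), MU_q_2 ∝ 4·q_2^(-4/3), so MRS = (q_2/q_1)^(4/3) = p_1/p_2.
Solve for the ratio: q_2/q_1 = [p_1/p_2]^(0.75).
Substitute q_2 = (q_2/q_1)·q_1 into the budget: q_1* = I/(p_1 + p_2·(q_2/q_1)).
Numerically q_2/q_1 = 1.695214, so q_1* = 240/(26.56 + 13.14·1.695214) = 4.9145 and q_2* = 1.695214·4.9145 = 8.3311.
Expenditure on q_1: 26.56·4.9145 = 130.529; share = 0.5439.

share on q_1 = 0.5439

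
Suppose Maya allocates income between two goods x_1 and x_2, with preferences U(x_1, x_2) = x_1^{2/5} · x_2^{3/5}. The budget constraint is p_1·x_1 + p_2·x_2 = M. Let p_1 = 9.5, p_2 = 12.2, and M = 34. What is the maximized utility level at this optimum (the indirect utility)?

Tangency: MRS = (2/3)·x_2/x_1 = p_1/p_2.
Rearranging, p_2·x_2 = (3/2)·p_1·x_1. Substituting into the budget gives p_1·x_1·(1 + (3/2)) = M.
Demand: x_1*(p_1,p_2,M) = 0.4·M/p_1 and x_2* = 0.6·M/p_2.
At p_1=9.5, p_2=12.2, M=34: x_1* = 0.4·34/9.5 = 1.4316, x_2* = 1.6721.
Utility at the optimum: U(1.4316, 1.6721) = 1.5714.

V = 1.5714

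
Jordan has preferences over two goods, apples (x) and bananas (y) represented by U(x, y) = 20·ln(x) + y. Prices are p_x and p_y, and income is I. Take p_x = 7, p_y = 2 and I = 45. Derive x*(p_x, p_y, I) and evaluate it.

x* = 5.7143

Set MRS = p_x/p_y: (20/x)/1 = p_x/p_y.
So x*(p_x,p_y) = 20·p_y/p_x, independent of income; and y* = (I − 20·p_y)/p_y.
At the given prices: x* = 20·2/7 = 5.7143.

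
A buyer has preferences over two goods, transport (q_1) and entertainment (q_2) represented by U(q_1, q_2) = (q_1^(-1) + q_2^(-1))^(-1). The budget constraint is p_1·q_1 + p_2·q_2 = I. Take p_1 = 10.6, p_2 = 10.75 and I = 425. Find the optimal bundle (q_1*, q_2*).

MRS = MU_q_1/MU_q_2 = (q_2/q_1)^(2). Set equal to p_1/p_2.
Hence q_2/q_1 = (p_1/p_2)^(1/(2)), i.e. raised to the 0.5 power.
With the ratio pinned down, the budget gives q_1* = I/(p_1 + p_2·(q_2/q_1)) and q_2* = (q_2/q_1)·q_1*.
Numerically q_2/q_1 = 0.992999, so q_1* = 425/(10.6 + 10.75·0.992999) = 19.9767 and q_2* = 0.992999·19.9767 = 19.8369.

q_1* = 19.9767, q_2* = 19.8369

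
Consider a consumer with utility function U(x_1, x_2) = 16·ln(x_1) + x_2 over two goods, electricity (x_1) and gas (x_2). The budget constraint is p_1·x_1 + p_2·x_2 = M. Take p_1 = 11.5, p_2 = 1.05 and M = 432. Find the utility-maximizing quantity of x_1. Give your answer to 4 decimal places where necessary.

MU_x_1 = 16/x_1, MU_x_2 = 1. Tangency: 16/x_1 = p_1/p_2.
So x_1*(p_1,p_2) = 16·p_2/p_1, independent of income; and x_2* = (M − 16·p_2)/p_2.
At the given prices: x_1* = 16·1.05/11.5 = 1.4609.

x_1* = 1.4609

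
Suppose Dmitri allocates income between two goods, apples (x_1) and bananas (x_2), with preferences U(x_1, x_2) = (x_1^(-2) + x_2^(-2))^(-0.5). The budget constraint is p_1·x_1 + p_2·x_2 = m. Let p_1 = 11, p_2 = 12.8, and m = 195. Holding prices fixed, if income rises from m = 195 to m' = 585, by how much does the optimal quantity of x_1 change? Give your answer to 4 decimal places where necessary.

Δx_1* = 16.8325

MRS = MU_x_1/MU_x_2 = (x_2/x_1)^(3). Set equal to p_1/p_2.
Hence x_2/x_1 = (p_1/p_2)^(1/(3)), i.e. raised to the 1/3 power.
Substitute x_2 = (x_2/x_1)·x_1 into the budget: x_1* = m/(p_1 + p_2·(x_2/x_1)).
Numerically x_2/x_1 = 0.950738, so x_1* = 195/(11 + 12.8·0.950738) = 8.4163.
At m' = 585: x_1* = 25.2488. Change: 25.2488 − 8.4163 = 16.8325.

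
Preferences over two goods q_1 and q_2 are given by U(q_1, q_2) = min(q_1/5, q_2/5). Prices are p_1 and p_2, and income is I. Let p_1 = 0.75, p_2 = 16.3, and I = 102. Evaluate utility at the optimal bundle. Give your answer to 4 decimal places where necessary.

V = 1.1965

With perfect complements, no substitution: consume in ratio q_1:q_2 = 5:5.
Budget: p_1·q_1 + p_2·q_1 = I, so (5·p_1 + 5·p_2)·q_1 = 5·I.
Demand: q_1*(p_1,p_2,I) = 5·I/(5·p_1 + 5·p_2), q_2* = 5·I/(5·p_1 + 5·p_2).
Here 5·0.75 + 5·16.3 = 85.25, giving q_1* = 5.9824 and q_2* = 5.9824.
Utility at the optimum: U(5.9824, 5.9824) = 1.1965.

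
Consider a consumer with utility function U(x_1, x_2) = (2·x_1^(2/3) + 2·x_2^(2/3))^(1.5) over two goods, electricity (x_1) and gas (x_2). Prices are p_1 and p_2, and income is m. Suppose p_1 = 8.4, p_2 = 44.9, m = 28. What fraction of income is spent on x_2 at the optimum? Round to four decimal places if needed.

share on x_2 = 0.0338

With the ratio pinned down, the budget gives x_1* = m/(p_1 + p_2·(x_2/x_1)) and x_2* = (x_2/x_1)·x_1*.
Numerically x_2/x_1 = 0.006548, so x_1* = 28/(8.4 + 44.9·0.006548) = 3.2206 and x_2* = 0.006548·3.2206 = 0.0211.
Expenditure on x_2: 44.9·0.0211 = 0.9469; share = 0.0338.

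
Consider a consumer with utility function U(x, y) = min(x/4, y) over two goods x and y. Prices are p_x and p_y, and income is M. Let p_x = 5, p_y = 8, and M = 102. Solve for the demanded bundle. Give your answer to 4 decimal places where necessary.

With perfect complements, no substitution: consume in ratio x:y = 4:1.
Budget: p_x·x + p_y·(1/4)·x = M, so (4·p_x + p_y)·x = 4·M.
Demand: x*(p_x,p_y,M) = 4·M/(4·p_x + p_y), y* = M/(4·p_x + p_y).
Here 4·5 + 8 = 28, giving x* = 14.5714 and y* = 3.6429.

x* = 14.5714, y* = 3.6429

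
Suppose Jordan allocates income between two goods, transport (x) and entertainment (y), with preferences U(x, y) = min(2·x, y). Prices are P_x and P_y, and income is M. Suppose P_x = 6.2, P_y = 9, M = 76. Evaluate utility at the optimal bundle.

With perfect complements, no substitution: consume in ratio x:y = 1:2.
Budget: P_x·x + P_y·2·x = M, so (P_x + 2·P_y)·x = M.
Demand: x*(P_x,P_y,M) = M/(P_x + 2·P_y), y* = 2·M/(P_x + 2·P_y).
Here 6.2 + 2·9 = 24.2, giving x* = 3.1405 and y* = 6.281.
Utility at the optimum: U(3.1405, 6.281) = 6.281.

V = 6.281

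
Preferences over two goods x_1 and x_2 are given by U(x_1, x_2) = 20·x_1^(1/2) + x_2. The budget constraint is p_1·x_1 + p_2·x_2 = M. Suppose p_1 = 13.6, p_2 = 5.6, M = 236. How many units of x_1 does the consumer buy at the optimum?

Set MRS = p_1/p_2: 10·x_1^(−1/2) = p_1/p_2.
Thus x_1* = (10·p_2/p_1)² — independent of M — with the rest of income spent on x_2.
Plugging in: x_1* = (10·5.6/13.6)² = 16.955.

x_1* = 16.955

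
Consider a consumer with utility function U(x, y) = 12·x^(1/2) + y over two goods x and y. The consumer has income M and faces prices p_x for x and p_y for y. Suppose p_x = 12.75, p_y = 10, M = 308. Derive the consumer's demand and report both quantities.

Utility is quasi-linear in y; the FOC for x is 6/√x = p_x/p_y.
Solve: √x = 6·p_y/p_x, so x*(p_x,p_y) = (6·p_y/p_x)², and y* = (M − p_x·x*)/p_y.
Plugging in: x* = (6·10/12.75)² = 22.1453, y* = 2.5647.

x* = 22.1453, y* = 2.5647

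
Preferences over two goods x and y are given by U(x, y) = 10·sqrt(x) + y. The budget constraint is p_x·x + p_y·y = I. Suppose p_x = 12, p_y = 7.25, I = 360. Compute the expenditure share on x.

MU_x = 5/√x, MU_y = 1. Tangency: 5/√x = p_x/p_y.
Solve: √x = 5·p_y/p_x, so x*(p_x,p_y) = (5·p_y/p_x)², and y* = (I − p_x·x*)/p_y.
Plugging in: x* = (5·7.25/12)² = 9.1254, y* = 34.551.
Expenditure on x: 12·9.1254 = 109.5052; share = 0.3042.

share on x = 0.3042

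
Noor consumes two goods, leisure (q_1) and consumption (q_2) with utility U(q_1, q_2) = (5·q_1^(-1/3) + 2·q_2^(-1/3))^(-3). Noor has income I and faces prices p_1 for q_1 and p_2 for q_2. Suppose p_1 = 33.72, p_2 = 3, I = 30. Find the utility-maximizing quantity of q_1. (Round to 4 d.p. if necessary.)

From the CES first-order condition, (5/2)·(q_2/q_1)^(4/3) = p_1/p_2.
Solve for the ratio: q_2/q_1 = [(2/5)·p_1/p_2]^(0.75).
Substitute q_2 = (q_2/q_1)·q_1 into the budget: q_1* = I/(p_1 + p_2·(q_2/q_1)).
Numerically q_2/q_1 = 3.087591, so q_1* = 30/(33.72 + 3·3.087591) = 0.698.

q_1* = 0.698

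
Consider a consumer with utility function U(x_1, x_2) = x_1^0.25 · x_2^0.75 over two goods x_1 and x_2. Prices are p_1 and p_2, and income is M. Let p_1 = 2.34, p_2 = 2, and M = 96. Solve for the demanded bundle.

x_1* = 10.2564, x_2* = 36

MU_x_1/MU_x_2 = (0.25·x_2)/(0.75·x_1); tangency sets this equal to p_1/p_2.
So 0.25·p_2·x_2 = 0.75·p_1·x_1; combined with the budget, a share 0.25 of income goes to x_1.
Demand: x_1*(p_1,p_2,M) = 0.25·M/p_1 and x_2* = 0.75·M/p_2.
At p_1=2.34, p_2=2, M=96: x_1* = 0.25·96/2.34 = 10.2564, x_2* = 36.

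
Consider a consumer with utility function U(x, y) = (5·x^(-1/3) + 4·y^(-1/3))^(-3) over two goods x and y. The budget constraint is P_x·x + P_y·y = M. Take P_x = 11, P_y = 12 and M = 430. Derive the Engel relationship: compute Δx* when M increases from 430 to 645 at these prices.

MRS = MU_x/MU_y = (5/4)·(y/x)^(4/3). Set equal to P_x/P_y.
Hence y/x = ((4/5)·P_x/P_y)^(1/(4/3)), i.e. raised to the 0.75 power.
With the ratio pinned down, the budget gives x* = M/(P_x + P_y·(y/x)) and y* = (y/x)·x*.
Numerically y/x = 0.792458, so x* = 430/(11 + 12·0.792458) = 20.9659.
At M' = 645: x* = 31.4489. Change: 31.4489 − 20.9659 = 10.483.

Δx* = 10.483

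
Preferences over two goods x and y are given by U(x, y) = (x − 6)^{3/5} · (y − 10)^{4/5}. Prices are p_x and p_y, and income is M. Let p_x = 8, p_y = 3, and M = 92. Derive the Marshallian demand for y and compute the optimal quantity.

y* = 12.6667

MRS = (3/4)·(y−10)/(x−6). Tangency with p_x/p_y gives y−10 = (4/3)·(p_x/p_y)·(x−6).
After buying the subsistence bundle (6, 10), a share 3/7 of the remaining income goes to x: x* = 6 + 3/7·(M − 6p_x − 10p_y)/p_x.
Discretionary income = 92 − 6·8 − 10·3 = 14; y* = 10 + 4/7·14/3 = 12.6667.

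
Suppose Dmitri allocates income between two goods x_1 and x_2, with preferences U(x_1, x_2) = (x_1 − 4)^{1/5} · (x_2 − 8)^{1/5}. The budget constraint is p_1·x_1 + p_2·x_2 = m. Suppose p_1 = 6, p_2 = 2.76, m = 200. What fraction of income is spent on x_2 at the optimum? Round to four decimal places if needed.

Let x_1' = x_1−4, x_2' = x_2−8. MRS = x_2'/x_1' = p_1/p_2.
Substituting into the budget: x_1* = 4 + 0.5·(m − 4·p_1 − 8·p_2)/p_1, and x_2* = 8 + 0.5·(…)/p_2.
Discretionary income = 200 − 4·6 − 8·2.76 = 153.92; x_1* = 4 + 0.5·153.92/6 = 16.8267; x_2* = 8 + 0.5·153.92/2.76 = 35.8841.
Expenditure on x_2: 2.76·35.8841 = 99.04; share = 0.4952.

share on x_2 = 0.4952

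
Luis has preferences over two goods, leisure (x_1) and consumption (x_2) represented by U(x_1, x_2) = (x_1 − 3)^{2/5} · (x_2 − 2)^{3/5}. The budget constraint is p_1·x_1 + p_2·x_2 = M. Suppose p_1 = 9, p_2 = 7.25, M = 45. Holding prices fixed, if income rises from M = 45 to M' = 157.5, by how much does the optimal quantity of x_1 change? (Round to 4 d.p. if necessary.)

Let x_1' = x_1−3, x_2' = x_2−2. MRS = (2/3)·x_2'/x_1' = p_1/p_2.
Substituting into the budget: x_1* = 3 + 0.4·(M − 3·p_1 − 2·p_2)/p_1, and x_2* = 2 + 0.6·(…)/p_2.
Discretionary income = 45 − 3·9 − 2·7.25 = 3.5; x_1* = 3 + 0.4·3.5/9 = 3.1556.
At M' = 157.5: x_1* = 8.1556. Change: 8.1556 − 3.1556 = 5.

Δx_1* = 5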